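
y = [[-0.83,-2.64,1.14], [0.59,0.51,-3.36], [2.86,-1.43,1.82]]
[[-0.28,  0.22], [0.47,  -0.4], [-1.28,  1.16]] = y @ [[-0.28, 0.26],[0.12, -0.1],[-0.17, 0.15]]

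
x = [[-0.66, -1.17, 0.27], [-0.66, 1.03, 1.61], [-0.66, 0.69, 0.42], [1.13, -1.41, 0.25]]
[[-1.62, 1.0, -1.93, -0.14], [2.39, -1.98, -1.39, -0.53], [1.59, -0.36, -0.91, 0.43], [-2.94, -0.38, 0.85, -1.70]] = x @ [[-0.51, -0.87, 1.63, -0.83],[1.71, -0.64, 0.6, 0.38],[0.18, -1.18, -0.58, -0.91]]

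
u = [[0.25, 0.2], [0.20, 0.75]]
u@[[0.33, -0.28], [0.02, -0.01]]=[[0.09, -0.07], [0.08, -0.06]]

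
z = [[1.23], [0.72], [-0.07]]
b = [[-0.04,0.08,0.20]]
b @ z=[[-0.01]]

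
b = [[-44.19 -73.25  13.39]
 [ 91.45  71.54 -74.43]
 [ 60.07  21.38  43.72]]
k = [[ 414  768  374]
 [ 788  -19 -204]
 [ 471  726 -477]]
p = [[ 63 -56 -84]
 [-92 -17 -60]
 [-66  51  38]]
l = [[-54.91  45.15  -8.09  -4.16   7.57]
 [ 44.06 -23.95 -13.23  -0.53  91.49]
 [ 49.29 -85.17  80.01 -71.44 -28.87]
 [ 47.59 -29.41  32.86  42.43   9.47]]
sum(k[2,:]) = 720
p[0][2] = -84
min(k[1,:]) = -204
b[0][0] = -44.19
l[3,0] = 47.59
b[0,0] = -44.19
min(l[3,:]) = -29.41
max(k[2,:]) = 726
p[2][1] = 51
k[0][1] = 768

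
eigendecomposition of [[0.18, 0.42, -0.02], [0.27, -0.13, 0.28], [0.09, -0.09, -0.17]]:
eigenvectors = [[0.88+0.00j, (0.52+0.17j), (0.52-0.17j)],[0.48+0.00j, (-0.62+0j), (-0.62-0j)],[0.06+0.00j, (-0.21-0.52j), -0.21+0.52j]]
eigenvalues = [(0.41+0j), (-0.26+0.16j), (-0.26-0.16j)]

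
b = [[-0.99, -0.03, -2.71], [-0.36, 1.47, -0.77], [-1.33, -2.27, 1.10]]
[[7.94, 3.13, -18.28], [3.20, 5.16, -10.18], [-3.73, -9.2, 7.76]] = b @ [[-0.51, 0.72, 3.97], [0.61, 2.93, -3.16], [-2.75, -1.45, 5.33]]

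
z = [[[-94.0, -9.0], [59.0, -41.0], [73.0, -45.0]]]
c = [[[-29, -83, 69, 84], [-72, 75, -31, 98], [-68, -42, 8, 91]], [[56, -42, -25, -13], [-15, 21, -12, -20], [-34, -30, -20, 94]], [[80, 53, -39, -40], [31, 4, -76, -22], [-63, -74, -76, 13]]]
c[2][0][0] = 80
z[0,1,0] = 59.0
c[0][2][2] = 8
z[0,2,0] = 73.0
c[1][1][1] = 21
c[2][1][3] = -22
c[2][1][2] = -76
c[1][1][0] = -15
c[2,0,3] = -40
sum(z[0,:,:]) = -57.0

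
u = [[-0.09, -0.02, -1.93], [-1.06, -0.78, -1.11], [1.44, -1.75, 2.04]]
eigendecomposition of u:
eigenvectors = [[(-0.69+0j),-0.69-0.00j,(0.37+0j)], [(-0.05-0.2j),(-0.05+0.2j),0.88+0.00j], [(0.53+0.45j),(0.53-0.45j),(0.28+0j)]]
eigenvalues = [(1.37+1.25j), (1.37-1.25j), (-1.58+0j)]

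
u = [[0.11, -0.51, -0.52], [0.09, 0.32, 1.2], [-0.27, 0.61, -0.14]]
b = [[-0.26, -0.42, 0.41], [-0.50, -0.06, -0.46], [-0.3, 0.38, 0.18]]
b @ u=[[-0.18, 0.25, -0.43], [0.06, -0.04, 0.25], [-0.05, 0.38, 0.59]]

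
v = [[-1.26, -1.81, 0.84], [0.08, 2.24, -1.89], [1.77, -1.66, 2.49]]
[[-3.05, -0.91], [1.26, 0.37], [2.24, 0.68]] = v@[[0.90, 0.27], [1.71, 0.51], [1.4, 0.42]]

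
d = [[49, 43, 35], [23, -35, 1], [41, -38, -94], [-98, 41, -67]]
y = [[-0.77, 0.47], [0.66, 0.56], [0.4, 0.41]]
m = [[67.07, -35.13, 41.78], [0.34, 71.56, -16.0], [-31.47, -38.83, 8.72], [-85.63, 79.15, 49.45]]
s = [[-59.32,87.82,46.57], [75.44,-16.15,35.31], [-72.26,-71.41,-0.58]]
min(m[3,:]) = -85.63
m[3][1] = 79.15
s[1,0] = 75.44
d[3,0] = -98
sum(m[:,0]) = -49.69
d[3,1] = 41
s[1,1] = -16.15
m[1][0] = 0.34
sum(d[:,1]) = 11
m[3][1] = 79.15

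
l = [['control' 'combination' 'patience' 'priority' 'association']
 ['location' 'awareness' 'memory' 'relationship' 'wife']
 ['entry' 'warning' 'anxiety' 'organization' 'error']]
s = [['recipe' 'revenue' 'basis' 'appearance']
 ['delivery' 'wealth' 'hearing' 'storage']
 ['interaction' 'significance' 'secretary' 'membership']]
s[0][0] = 'recipe'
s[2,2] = 'secretary'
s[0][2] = 'basis'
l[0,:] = ['control', 'combination', 'patience', 'priority', 'association']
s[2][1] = 'significance'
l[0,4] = 'association'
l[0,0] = 'control'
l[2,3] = 'organization'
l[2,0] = 'entry'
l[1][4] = 'wife'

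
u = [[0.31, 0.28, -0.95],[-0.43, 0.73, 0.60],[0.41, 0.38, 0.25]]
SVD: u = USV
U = [[0.68, -0.69, 0.25], [-0.72, -0.56, 0.42], [-0.15, -0.46, -0.87]]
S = [1.27, 0.82, 0.51]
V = [[0.36,  -0.31,  -0.88], [-0.2,  -0.95,  0.25], [-0.91,  0.09,  -0.40]]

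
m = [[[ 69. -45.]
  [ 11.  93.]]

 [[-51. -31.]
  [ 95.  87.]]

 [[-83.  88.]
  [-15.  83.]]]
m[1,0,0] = -51.0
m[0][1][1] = 93.0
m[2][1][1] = 83.0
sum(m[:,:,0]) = 26.0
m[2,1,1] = 83.0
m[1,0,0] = -51.0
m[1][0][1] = -31.0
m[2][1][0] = -15.0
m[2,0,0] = -83.0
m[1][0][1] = -31.0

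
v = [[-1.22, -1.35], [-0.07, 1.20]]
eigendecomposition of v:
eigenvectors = [[-1.0, 0.48],[-0.03, -0.88]]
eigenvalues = [-1.26, 1.24]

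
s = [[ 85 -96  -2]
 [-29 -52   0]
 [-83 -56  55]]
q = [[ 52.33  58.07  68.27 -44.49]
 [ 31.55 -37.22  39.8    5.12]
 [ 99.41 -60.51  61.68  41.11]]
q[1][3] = 5.12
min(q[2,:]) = -60.51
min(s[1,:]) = -52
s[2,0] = -83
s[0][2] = -2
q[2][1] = -60.51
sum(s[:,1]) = -204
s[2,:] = [-83, -56, 55]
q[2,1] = -60.51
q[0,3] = -44.49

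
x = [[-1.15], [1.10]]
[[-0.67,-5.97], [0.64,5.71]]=x @ [[0.58, 5.19]]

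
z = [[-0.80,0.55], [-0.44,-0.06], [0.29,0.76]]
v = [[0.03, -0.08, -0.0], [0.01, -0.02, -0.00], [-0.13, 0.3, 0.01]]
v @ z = [[0.01, 0.02], [0.00, 0.01], [-0.03, -0.08]]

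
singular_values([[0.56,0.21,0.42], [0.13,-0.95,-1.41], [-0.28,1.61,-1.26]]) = [2.09, 1.74, 0.56]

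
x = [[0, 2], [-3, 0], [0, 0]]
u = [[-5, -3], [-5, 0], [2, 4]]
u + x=[[-5, -1], [-8, 0], [2, 4]]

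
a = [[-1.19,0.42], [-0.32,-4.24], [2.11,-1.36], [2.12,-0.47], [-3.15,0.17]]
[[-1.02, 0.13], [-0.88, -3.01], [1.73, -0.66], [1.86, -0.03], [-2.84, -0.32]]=a @ [[0.91, 0.14], [0.14, 0.70]]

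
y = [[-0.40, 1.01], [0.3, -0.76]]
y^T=[[-0.40, 0.3], [1.01, -0.76]]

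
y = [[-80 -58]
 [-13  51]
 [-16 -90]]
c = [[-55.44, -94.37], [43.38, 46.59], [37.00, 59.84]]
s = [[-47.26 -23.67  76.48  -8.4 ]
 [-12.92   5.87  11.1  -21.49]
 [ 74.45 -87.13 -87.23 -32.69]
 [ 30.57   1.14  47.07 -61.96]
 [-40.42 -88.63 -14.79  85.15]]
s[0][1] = -23.67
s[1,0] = -12.92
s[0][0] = -47.26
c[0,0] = -55.44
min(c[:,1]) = -94.37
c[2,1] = 59.84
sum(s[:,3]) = -39.389999999999986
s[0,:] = [-47.26, -23.67, 76.48, -8.4]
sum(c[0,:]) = -149.81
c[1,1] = 46.59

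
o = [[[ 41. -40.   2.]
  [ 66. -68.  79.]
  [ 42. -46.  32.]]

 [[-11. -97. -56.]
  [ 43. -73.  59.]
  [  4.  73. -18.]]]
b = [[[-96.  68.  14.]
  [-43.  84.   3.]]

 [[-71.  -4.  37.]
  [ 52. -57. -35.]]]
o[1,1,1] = -73.0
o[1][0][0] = -11.0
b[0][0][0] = -96.0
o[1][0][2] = -56.0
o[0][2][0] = 42.0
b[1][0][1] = -4.0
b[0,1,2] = 3.0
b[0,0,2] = 14.0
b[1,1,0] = 52.0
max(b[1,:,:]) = 52.0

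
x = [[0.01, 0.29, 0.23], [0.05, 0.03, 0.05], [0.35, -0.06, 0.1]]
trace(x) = 0.14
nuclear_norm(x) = 0.75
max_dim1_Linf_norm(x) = 0.35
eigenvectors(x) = [[0.63, 0.69, -0.33], [0.2, 0.01, -0.58], [0.75, -0.73, 0.75]]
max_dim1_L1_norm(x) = 0.53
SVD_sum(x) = [[0.18,  0.12,  0.17],  [0.05,  0.03,  0.05],  [0.17,  0.12,  0.16]] + [[-0.17, 0.17, 0.06], [0.0, -0.00, -0.0], [0.18, -0.18, -0.06]] + [[0.00, 0.0, -0.00], [-0.00, -0.00, 0.00], [0.0, 0.0, -0.0]]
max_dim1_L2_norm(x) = 0.37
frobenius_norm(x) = 0.53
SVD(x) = [[-0.71, -0.69, -0.14], [-0.20, 0.0, 0.98], [-0.68, 0.72, -0.14]] @ diag([0.38934880472179223, 0.35705756139255035, 0.004172063532209212]) @ [[-0.65, -0.44, -0.62],[0.69, -0.68, -0.24],[-0.32, -0.58, 0.75]]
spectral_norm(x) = 0.39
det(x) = 0.00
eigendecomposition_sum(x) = [[0.16,  0.11,  0.15], [0.05,  0.03,  0.05], [0.19,  0.13,  0.18]] + [[-0.15, 0.19, 0.08], [-0.0, 0.0, 0.00], [0.16, -0.2, -0.08]] + [[0.00, -0.00, 0.00], [0.0, -0.01, 0.00], [-0.0, 0.01, -0.0]]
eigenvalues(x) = [0.38, -0.23, -0.01]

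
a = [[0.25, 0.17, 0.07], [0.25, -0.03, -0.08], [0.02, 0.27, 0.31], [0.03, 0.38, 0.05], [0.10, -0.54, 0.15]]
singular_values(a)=[0.74, 0.39, 0.33]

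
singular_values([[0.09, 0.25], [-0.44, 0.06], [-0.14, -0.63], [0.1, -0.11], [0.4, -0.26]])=[0.74, 0.62]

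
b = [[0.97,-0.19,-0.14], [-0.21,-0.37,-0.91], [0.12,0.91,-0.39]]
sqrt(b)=[[0.99, -0.06, -0.12], [-0.07, 0.56, -0.83], [0.12, 0.83, 0.55]]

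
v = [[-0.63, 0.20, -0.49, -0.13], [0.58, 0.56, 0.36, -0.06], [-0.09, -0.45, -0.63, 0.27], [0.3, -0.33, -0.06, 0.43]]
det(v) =0.064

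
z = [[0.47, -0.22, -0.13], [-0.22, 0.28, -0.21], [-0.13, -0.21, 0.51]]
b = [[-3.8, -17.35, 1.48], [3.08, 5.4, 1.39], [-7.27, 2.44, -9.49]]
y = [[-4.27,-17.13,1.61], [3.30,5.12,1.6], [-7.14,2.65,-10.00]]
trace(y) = -9.15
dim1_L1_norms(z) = [0.82, 0.71, 0.85]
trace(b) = -7.89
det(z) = 0.00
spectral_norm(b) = 18.81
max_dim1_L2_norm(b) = 17.82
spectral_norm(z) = 0.63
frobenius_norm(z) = 0.88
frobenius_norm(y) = 22.63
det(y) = -59.93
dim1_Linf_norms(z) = [0.47, 0.28, 0.51]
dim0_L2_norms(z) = [0.53, 0.41, 0.57]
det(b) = -54.95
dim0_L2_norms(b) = [8.76, 18.33, 9.7]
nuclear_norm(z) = 1.26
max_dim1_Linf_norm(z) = 0.51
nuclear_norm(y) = 31.70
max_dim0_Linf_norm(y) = 17.13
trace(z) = 1.26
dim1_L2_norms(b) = [17.82, 6.37, 12.2]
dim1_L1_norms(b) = [22.63, 9.87, 19.2]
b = z + y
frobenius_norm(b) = 22.52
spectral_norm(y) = 18.68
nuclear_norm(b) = 31.42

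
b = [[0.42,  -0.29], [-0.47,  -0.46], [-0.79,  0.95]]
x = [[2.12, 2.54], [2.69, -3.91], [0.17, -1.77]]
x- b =[[1.70, 2.83], [3.16, -3.45], [0.96, -2.72]]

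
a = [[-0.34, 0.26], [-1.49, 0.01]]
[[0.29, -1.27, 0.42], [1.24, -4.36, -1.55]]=a @ [[-0.83, 2.92, 1.06],[0.02, -1.05, 3.02]]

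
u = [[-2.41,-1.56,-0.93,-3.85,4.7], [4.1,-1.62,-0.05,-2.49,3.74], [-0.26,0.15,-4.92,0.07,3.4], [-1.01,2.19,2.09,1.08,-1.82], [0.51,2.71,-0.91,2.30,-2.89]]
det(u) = -365.007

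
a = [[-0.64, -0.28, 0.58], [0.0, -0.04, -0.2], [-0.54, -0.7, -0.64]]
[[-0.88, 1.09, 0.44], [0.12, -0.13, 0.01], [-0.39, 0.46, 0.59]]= a@[[0.06, -0.51, -0.35], [1.28, -1.02, -0.64], [-0.84, 0.83, 0.07]]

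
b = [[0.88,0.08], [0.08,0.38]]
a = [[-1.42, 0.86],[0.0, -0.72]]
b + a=[[-0.54,0.94], [0.08,-0.34]]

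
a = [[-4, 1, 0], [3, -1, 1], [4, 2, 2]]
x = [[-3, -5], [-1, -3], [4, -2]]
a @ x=[[11, 17], [-4, -14], [-6, -30]]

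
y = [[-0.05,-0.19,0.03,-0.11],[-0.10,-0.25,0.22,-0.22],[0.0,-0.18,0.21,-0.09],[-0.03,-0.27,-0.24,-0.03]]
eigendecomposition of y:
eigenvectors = [[(0.45+0j), 0.72+0.00j, 0.00-0.01j, 0.00+0.01j],[0.62+0.00j, 0.15+0.00j, -0.50-0.02j, -0.50+0.02j],[0.25+0.00j, (-0.16+0j), (-0.09-0.18j), (-0.09+0.18j)],[(0.59+0j), (-0.66+0j), 0.84+0.00j, (0.84-0j)]]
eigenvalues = [(-0.44+0j), 0j, (0.16+0.06j), (0.16-0.06j)]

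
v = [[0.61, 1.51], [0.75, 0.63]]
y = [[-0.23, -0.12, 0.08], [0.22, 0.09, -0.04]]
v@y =[[0.19, 0.06, -0.01], [-0.03, -0.03, 0.03]]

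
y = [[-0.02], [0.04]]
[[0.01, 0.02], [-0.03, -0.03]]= y @ [[-0.70, -0.76]]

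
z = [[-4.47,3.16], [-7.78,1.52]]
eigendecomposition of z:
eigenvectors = [[(-0.32+0.43j), (-0.32-0.43j)], [(-0.84+0j), -0.84-0.00j]]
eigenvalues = [(-1.48+3.95j), (-1.48-3.95j)]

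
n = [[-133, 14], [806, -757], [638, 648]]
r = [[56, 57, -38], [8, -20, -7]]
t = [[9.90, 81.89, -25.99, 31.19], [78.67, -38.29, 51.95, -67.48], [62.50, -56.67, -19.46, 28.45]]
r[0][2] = -38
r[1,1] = -20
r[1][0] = 8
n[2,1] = 648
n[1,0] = 806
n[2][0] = 638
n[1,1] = -757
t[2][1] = -56.67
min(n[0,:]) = -133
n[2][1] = 648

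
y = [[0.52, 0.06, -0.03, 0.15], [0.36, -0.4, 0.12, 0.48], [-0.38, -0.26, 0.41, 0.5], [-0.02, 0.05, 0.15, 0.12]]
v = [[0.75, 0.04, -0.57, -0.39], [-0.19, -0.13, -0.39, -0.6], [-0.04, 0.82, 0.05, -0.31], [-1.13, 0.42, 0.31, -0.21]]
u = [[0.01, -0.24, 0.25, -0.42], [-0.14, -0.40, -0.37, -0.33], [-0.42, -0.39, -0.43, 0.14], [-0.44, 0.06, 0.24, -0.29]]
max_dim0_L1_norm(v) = 2.11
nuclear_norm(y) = 1.95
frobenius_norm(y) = 1.23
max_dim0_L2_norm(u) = 0.66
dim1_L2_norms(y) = [0.55, 0.73, 0.79, 0.2]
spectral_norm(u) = 0.91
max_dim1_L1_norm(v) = 2.07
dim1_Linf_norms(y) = [0.52, 0.48, 0.5, 0.15]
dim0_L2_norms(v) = [1.37, 0.93, 0.76, 0.81]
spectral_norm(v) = 1.53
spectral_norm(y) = 0.93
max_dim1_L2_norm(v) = 1.26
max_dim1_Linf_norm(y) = 0.52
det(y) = 0.00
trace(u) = -1.11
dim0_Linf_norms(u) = [0.44, 0.4, 0.43, 0.42]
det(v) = 0.06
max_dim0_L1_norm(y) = 1.28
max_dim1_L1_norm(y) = 1.55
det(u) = 0.05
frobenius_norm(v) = 1.99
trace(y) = 0.65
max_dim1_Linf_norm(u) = 0.44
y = u @ v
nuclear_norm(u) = 2.27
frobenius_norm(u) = 1.26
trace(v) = 0.46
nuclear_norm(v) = 3.36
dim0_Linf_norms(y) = [0.52, 0.4, 0.41, 0.5]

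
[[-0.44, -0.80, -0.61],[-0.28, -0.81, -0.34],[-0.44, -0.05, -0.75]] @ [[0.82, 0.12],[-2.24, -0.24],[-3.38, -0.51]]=[[3.49, 0.45],  [2.73, 0.33],  [2.29, 0.34]]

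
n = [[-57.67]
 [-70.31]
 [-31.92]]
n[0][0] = -57.67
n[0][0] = -57.67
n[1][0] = -70.31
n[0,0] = -57.67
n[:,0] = [-57.67, -70.31, -31.92]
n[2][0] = -31.92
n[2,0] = -31.92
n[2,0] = -31.92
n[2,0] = -31.92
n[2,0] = -31.92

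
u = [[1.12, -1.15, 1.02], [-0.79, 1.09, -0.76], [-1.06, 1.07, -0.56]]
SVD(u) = [[-0.65,0.46,0.6], [0.53,-0.29,0.80], [0.55,0.84,-0.05]] @ diag([2.914006183164482, 0.268037592357437, 0.16100873753432826]) @ [[-0.59, 0.65, -0.47], [-0.50, 0.15, 0.85], [0.63, 0.74, 0.24]]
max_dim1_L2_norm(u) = 1.9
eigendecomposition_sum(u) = [[(0.53-0.35j),  -0.62+0.68j,  (0.52-0.84j)], [(-0.44+0.38j),  (0.47-0.69j),  -0.36+0.82j], [(-0.55+0.78j),  (0.5-1.28j),  (-0.27+1.45j)]] + [[0.53+0.35j, -0.62-0.68j, (0.52+0.84j)], [-0.44-0.38j, (0.47+0.69j), (-0.36-0.82j)], [(-0.55-0.78j), 0.50+1.28j, -0.27-1.45j]] + [[(0.05+0j), (0.09-0j), -0.02+0.00j],[0.08+0.00j, (0.14-0j), -0.03+0.00j],[0.05+0.00j, (0.08-0j), (-0.02+0j)]]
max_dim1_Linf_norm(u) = 1.15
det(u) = 0.13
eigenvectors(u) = [[0.46+0.18j,0.46-0.18j,(-0.48+0j)],  [-0.44-0.10j,(-0.44+0.1j),(-0.77+0j)],  [-0.74+0.00j,-0.74-0.00j,(-0.42+0j)]]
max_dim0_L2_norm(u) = 1.91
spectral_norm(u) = 2.91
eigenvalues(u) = [(0.74+0.41j), (0.74-0.41j), (0.18+0j)]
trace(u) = 1.65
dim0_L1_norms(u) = [2.97, 3.31, 2.34]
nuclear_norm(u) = 3.34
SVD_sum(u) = [[1.12, -1.24, 0.89], [-0.91, 1.01, -0.72], [-0.94, 1.04, -0.75]] + [[-0.06,0.02,0.11], [0.04,-0.01,-0.07], [-0.11,0.03,0.19]] + [[0.06, 0.07, 0.02], [0.08, 0.09, 0.03], [-0.01, -0.01, -0.0]]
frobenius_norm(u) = 2.93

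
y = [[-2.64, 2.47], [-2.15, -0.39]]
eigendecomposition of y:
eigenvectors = [[(0.73+0j), 0.73-0.00j], [0.33+0.60j, (0.33-0.6j)]]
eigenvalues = [(-1.51+2.01j), (-1.51-2.01j)]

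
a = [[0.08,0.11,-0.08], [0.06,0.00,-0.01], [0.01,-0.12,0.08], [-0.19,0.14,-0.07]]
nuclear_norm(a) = 0.46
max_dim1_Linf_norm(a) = 0.19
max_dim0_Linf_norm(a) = 0.19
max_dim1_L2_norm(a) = 0.25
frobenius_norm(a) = 0.33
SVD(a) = [[0.25, 0.78, -0.51], [-0.10, 0.29, 0.72], [-0.45, -0.39, -0.47], [0.85, -0.40, -0.01]] @ diag([0.2767826952523385, 0.1829751070891133, 0.0033837545092213076]) @ [[-0.55,0.73,-0.41],[0.83,0.42,-0.37],[-0.10,-0.55,-0.83]]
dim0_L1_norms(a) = [0.34, 0.37, 0.24]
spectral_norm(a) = 0.28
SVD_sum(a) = [[-0.04, 0.05, -0.03], [0.02, -0.02, 0.01], [0.07, -0.09, 0.05], [-0.13, 0.17, -0.1]] + [[0.12, 0.06, -0.05], [0.04, 0.02, -0.02], [-0.06, -0.03, 0.03], [-0.06, -0.03, 0.03]] + [[0.0, 0.00, 0.00], [-0.0, -0.00, -0.00], [0.00, 0.00, 0.00], [0.0, 0.0, 0.0]]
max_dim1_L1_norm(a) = 0.4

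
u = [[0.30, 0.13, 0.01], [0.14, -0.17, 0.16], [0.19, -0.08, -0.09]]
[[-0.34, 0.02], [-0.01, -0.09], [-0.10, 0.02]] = u@[[-0.84, -0.01], [-0.67, 0.17], [-0.04, -0.40]]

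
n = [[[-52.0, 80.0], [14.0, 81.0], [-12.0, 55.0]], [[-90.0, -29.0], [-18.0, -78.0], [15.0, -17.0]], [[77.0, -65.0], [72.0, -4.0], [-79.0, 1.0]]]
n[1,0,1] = -29.0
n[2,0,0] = 77.0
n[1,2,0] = 15.0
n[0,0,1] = 80.0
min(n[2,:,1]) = -65.0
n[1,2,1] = -17.0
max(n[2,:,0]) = 77.0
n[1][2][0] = 15.0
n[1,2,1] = -17.0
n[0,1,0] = 14.0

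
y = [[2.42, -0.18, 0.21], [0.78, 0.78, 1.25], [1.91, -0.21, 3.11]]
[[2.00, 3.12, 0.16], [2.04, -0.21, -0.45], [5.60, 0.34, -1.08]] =y @ [[0.69,1.32,0.10], [-0.26,-0.42,-0.02], [1.36,-0.73,-0.41]]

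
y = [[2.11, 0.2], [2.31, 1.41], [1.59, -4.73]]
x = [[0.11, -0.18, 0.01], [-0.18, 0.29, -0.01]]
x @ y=[[-0.17, -0.28], [0.27, 0.42]]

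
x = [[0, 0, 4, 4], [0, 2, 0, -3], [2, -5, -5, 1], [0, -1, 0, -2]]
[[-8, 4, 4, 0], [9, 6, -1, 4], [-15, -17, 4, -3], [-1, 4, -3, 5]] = x @ [[-2, 0, 4, 2], [3, 0, 1, -1], [-1, 3, 0, 2], [-1, -2, 1, -2]]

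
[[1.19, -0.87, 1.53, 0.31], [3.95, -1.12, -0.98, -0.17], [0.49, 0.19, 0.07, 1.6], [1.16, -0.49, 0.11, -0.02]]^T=[[1.19, 3.95, 0.49, 1.16], [-0.87, -1.12, 0.19, -0.49], [1.53, -0.98, 0.07, 0.11], [0.31, -0.17, 1.60, -0.02]]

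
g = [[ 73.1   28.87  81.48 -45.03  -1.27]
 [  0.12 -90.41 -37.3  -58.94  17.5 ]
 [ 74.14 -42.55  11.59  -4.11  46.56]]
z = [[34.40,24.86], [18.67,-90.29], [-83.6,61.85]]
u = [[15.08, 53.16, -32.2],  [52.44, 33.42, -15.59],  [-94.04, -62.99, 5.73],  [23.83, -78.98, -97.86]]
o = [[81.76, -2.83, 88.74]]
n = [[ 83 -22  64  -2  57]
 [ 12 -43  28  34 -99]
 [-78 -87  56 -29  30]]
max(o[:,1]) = -2.83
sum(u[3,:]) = -153.01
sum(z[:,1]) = -3.5800000000000054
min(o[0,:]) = -2.83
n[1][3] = 34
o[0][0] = 81.76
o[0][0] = 81.76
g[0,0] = 73.1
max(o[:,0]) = 81.76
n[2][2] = 56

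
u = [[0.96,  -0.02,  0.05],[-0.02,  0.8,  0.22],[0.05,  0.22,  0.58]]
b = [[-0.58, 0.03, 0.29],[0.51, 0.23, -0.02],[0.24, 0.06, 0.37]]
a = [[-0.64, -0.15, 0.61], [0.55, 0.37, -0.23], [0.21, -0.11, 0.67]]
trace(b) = 0.02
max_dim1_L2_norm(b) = 0.65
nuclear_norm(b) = 1.46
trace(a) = 0.40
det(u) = 0.40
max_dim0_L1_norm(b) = 1.33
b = a @ u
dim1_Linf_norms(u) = [0.96, 0.8, 0.58]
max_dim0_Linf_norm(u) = 0.96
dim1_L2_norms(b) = [0.65, 0.56, 0.45]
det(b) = -0.06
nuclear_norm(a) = 2.03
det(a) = -0.16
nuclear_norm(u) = 2.34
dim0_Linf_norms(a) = [0.64, 0.37, 0.67]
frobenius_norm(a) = 1.34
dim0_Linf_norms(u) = [0.96, 0.8, 0.58]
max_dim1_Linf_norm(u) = 0.96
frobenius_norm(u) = 1.41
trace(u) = 2.34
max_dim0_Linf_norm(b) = 0.58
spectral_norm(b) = 0.83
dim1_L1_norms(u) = [1.03, 1.04, 0.85]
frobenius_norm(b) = 0.97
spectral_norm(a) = 1.15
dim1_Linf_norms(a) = [0.64, 0.55, 0.67]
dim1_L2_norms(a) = [0.9, 0.7, 0.71]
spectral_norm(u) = 0.97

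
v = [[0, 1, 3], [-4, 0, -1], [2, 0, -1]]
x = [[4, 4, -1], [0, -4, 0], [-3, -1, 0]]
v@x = [[-9, -7, 0], [-13, -15, 4], [11, 9, -2]]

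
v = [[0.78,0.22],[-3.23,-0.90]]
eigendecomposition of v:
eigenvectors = [[-0.25-0.02j, (-0.25+0.02j)], [0.97+0.00j, (0.97-0j)]]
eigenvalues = [(-0.06+0.07j), (-0.06-0.07j)]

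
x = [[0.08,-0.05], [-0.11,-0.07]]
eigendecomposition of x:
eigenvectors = [[0.85, 0.27], [-0.52, 0.96]]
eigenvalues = [0.11, -0.1]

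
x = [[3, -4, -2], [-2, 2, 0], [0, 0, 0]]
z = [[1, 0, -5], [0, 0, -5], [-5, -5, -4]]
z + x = [[4, -4, -7], [-2, 2, -5], [-5, -5, -4]]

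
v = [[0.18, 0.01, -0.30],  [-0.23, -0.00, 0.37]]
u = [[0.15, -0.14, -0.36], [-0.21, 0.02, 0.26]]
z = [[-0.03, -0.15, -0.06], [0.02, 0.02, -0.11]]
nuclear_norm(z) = 0.28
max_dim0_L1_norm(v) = 0.67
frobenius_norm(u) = 0.53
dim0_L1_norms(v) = [0.41, 0.01, 0.67]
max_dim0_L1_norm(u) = 0.62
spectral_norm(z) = 0.17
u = v + z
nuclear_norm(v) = 0.57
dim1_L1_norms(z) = [0.24, 0.15]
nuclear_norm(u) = 0.63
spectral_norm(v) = 0.56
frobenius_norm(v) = 0.56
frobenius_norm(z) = 0.20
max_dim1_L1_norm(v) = 0.6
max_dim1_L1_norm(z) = 0.24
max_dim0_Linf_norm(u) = 0.36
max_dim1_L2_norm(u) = 0.41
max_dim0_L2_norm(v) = 0.48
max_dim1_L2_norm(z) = 0.16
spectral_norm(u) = 0.52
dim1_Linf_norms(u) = [0.36, 0.26]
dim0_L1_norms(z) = [0.05, 0.17, 0.17]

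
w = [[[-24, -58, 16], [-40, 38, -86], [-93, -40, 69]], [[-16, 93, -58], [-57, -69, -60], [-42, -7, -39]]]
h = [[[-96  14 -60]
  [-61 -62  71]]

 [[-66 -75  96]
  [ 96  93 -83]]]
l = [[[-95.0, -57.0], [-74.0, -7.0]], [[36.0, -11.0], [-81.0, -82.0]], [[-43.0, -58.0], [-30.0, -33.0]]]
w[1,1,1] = -69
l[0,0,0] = -95.0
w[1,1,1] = -69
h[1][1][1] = 93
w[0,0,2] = 16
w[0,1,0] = -40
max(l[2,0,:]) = -43.0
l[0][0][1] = -57.0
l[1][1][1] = -82.0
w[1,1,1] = -69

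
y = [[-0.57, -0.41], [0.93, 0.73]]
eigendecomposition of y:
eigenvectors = [[-0.68, 0.43],  [0.74, -0.90]]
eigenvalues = [-0.12, 0.28]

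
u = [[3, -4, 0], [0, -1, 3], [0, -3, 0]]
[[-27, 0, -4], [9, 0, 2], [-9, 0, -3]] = u@[[-5, 0, 0], [3, 0, 1], [4, 0, 1]]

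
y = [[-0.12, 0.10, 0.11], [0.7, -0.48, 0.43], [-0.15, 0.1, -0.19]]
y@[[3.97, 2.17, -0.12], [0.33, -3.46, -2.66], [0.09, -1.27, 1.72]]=[[-0.43, -0.75, -0.06],  [2.66, 2.63, 1.93],  [-0.58, -0.43, -0.57]]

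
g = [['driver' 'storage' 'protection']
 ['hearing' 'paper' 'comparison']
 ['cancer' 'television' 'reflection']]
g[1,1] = 'paper'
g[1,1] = 'paper'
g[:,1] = ['storage', 'paper', 'television']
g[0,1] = 'storage'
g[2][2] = 'reflection'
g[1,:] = ['hearing', 'paper', 'comparison']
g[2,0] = 'cancer'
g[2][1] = 'television'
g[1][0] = 'hearing'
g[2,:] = ['cancer', 'television', 'reflection']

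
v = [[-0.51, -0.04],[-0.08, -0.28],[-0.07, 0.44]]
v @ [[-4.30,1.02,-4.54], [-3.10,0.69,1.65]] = [[2.32, -0.55, 2.25], [1.21, -0.27, -0.10], [-1.06, 0.23, 1.04]]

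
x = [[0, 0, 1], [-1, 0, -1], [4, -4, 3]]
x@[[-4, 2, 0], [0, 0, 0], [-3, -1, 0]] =[[-3, -1, 0], [7, -1, 0], [-25, 5, 0]]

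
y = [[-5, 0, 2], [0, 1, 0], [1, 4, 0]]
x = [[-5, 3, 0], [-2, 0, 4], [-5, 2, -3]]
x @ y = [[25, 3, -10], [14, 16, -4], [22, -10, -10]]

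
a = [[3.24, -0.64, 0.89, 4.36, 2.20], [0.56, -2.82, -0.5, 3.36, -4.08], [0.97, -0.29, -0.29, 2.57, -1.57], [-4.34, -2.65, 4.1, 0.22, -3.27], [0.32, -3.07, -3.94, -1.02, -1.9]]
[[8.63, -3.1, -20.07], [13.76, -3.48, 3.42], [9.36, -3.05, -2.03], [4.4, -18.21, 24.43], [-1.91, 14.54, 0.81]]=a @[[-0.37,2.37,-4.06], [0.58,-1.0,0.46], [-0.15,-2.25,0.27], [3.03,-2.29,-0.49], [-1.31,0.26,-2.15]]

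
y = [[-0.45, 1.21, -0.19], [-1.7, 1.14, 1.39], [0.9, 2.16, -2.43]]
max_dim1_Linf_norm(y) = 2.43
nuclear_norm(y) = 6.12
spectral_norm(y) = 3.56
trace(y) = -1.74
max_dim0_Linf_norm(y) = 2.43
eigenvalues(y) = [-2.8, -0.0, 1.06]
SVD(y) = [[0.18, -0.45, 0.88],[-0.3, -0.87, -0.38],[0.94, -0.19, -0.29]] @ diag([3.558891819793048, 2.557183734326188, 0.0006032476298446252]) @ [[0.36, 0.53, -0.77], [0.59, -0.77, -0.26], [-0.72, -0.36, -0.59]]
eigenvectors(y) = [[0.20, -0.72, 0.48], [-0.25, -0.36, 0.69], [0.95, -0.59, 0.55]]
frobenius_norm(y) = 4.38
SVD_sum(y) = [[0.23, 0.34, -0.48], [-0.38, -0.57, 0.82], [1.19, 1.78, -2.56]] + [[-0.67, 0.87, 0.29],[-1.32, 1.71, 0.57],[-0.29, 0.38, 0.13]] + [[-0.00, -0.00, -0.00], [0.00, 0.00, 0.00], [0.0, 0.00, 0.0]]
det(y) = 0.01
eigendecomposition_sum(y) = [[0.40,0.22,-0.63], [-0.49,-0.27,0.76], [1.87,1.03,-2.93]] + [[-0.0, 0.00, 0.0],[-0.0, 0.0, 0.00],[-0.0, 0.00, 0.0]] + [[-0.85, 0.99, 0.44],[-1.21, 1.41, 0.63],[-0.97, 1.13, 0.50]]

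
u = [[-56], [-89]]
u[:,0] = [-56, -89]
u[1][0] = -89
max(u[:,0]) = -56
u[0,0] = -56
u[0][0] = -56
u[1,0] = -89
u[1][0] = -89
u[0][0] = -56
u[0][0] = -56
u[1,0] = -89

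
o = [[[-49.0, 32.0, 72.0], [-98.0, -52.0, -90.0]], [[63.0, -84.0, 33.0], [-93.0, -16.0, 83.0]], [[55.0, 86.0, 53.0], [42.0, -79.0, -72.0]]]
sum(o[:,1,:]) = -375.0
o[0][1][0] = -98.0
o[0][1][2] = -90.0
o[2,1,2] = -72.0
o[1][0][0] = 63.0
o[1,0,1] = -84.0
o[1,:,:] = [[63.0, -84.0, 33.0], [-93.0, -16.0, 83.0]]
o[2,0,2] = 53.0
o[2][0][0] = 55.0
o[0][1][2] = -90.0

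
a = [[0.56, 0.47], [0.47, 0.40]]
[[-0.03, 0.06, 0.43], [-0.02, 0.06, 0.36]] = a@ [[0.19, -0.18, 0.46], [-0.28, 0.35, 0.37]]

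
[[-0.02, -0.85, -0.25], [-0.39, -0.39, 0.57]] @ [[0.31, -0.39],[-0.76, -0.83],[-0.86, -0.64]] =[[0.85,  0.87], [-0.31,  0.11]]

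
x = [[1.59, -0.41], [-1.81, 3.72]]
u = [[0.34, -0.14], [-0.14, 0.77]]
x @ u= [[0.6, -0.54], [-1.14, 3.12]]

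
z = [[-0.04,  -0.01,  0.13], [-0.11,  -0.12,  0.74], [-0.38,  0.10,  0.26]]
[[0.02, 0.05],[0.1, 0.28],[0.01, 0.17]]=z @ [[0.03, -0.30], [-0.08, -0.19], [0.13, 0.3]]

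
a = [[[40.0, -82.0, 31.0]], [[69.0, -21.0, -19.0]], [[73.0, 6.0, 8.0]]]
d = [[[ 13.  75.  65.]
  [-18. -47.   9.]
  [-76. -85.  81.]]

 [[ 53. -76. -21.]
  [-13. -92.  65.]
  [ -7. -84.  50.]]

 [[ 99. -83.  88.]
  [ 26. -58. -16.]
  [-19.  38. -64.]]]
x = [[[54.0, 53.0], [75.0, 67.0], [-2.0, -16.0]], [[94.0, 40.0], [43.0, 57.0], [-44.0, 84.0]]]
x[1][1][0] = 43.0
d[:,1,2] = [9.0, 65.0, -16.0]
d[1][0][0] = 53.0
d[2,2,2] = -64.0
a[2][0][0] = 73.0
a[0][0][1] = -82.0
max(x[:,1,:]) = 75.0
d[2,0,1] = -83.0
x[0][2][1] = -16.0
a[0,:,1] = [-82.0]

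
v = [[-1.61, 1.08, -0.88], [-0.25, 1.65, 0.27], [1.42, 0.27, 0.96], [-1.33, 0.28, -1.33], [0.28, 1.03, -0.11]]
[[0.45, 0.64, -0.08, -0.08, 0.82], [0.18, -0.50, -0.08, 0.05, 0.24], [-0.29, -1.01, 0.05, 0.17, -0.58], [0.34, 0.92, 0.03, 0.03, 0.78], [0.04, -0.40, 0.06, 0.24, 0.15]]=v@[[-0.19, -0.42, 0.14, 0.29, -0.21],[0.09, -0.31, 0.00, 0.12, 0.17],[-0.05, -0.34, -0.16, -0.29, -0.34]]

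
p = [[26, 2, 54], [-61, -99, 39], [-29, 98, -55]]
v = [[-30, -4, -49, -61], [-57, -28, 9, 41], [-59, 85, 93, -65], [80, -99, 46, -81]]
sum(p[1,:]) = -121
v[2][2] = 93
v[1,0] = -57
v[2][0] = -59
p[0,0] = 26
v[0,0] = -30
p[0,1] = 2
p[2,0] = -29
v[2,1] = 85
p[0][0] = 26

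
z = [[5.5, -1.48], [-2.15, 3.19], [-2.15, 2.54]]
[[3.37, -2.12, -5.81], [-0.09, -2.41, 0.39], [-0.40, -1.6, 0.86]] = z @ [[0.74, -0.72, -1.25], [0.47, -1.24, -0.72]]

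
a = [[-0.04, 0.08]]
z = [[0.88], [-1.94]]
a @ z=[[-0.19]]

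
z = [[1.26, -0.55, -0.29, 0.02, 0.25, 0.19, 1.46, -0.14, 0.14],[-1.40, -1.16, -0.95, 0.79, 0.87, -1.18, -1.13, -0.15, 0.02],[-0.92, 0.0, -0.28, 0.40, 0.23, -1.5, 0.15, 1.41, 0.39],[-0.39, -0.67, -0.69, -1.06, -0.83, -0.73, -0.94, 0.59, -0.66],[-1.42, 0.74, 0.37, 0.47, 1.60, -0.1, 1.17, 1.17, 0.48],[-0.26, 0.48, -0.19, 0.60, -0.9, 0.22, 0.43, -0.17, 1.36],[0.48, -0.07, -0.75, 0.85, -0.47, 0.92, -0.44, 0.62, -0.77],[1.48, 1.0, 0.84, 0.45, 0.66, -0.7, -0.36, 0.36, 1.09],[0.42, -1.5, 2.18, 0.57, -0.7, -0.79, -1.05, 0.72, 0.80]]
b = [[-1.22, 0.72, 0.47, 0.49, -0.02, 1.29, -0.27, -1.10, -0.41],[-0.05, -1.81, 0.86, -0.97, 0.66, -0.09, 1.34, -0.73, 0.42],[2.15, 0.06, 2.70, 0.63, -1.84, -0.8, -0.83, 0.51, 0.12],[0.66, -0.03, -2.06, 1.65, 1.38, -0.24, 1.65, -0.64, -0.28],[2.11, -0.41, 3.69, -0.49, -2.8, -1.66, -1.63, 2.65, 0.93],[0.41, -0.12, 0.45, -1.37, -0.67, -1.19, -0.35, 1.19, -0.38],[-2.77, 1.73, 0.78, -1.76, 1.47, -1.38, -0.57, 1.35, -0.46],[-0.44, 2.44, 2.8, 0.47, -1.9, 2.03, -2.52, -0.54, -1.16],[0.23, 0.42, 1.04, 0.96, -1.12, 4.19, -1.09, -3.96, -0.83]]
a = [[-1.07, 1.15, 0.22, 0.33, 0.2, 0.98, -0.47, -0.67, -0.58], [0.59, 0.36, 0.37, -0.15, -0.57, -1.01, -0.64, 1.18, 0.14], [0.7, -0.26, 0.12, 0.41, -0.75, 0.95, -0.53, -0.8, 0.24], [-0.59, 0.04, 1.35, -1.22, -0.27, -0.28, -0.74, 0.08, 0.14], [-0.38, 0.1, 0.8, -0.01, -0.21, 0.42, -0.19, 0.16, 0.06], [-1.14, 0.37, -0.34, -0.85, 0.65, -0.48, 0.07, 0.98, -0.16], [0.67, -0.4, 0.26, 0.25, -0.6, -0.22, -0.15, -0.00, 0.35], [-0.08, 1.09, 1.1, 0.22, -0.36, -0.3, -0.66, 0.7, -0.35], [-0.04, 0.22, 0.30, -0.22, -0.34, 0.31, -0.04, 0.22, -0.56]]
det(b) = -4.24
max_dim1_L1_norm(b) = 16.37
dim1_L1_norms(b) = [5.99, 6.93, 9.64, 8.59, 16.37, 6.13, 12.27, 14.3, 13.84]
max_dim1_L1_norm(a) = 5.67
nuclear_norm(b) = 28.65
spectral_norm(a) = 3.07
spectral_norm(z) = 3.82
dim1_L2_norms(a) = [2.15, 1.95, 1.78, 2.09, 1.04, 1.98, 1.14, 1.93, 0.87]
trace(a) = -2.51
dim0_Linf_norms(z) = [1.48, 1.5, 2.18, 1.06, 1.6, 1.5, 1.46, 1.41, 1.36]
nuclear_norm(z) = 20.35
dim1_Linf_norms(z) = [1.46, 1.4, 1.5, 1.06, 1.6, 1.36, 0.92, 1.48, 2.18]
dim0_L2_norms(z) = [3.04, 2.48, 2.78, 1.93, 2.47, 2.5, 2.7, 2.19, 2.26]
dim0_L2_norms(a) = [2.06, 1.75, 2.04, 1.63, 1.44, 1.9, 1.4, 2.0, 1.01]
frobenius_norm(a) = 5.17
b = z @ a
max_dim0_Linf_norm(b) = 4.19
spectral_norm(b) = 8.46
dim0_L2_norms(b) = [4.37, 3.62, 5.99, 3.26, 4.59, 5.49, 3.99, 5.35, 1.92]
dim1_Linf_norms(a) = [1.15, 1.18, 0.95, 1.35, 0.8, 1.14, 0.67, 1.1, 0.56]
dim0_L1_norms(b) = [10.04, 7.74, 14.85, 8.79, 11.86, 12.87, 10.25, 12.67, 4.99]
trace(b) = -4.61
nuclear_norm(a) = 11.99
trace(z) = 1.30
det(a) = 0.01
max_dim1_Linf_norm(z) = 2.18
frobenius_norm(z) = 7.51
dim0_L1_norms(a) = [5.26, 3.99, 4.86, 3.66, 3.95, 4.95, 3.49, 4.79, 2.58]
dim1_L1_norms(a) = [5.67, 5.01, 4.76, 4.71, 2.33, 5.04, 2.9, 4.86, 2.25]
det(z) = -351.67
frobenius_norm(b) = 13.35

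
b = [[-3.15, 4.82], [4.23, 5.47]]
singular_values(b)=[7.45, 5.05]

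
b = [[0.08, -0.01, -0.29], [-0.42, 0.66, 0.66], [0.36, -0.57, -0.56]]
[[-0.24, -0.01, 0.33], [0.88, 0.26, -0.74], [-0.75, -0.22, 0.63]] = b@ [[-0.16,-0.02,-1.12], [0.48,0.36,-0.42], [0.75,0.02,-1.42]]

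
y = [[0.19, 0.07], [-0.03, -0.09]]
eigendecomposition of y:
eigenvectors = [[0.99, -0.25], [-0.11, 0.97]]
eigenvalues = [0.18, -0.08]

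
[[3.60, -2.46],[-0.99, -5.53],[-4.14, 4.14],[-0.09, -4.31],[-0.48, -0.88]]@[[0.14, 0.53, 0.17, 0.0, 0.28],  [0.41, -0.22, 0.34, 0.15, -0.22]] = [[-0.50, 2.45, -0.22, -0.37, 1.55], [-2.41, 0.69, -2.05, -0.83, 0.94], [1.12, -3.10, 0.70, 0.62, -2.07], [-1.78, 0.90, -1.48, -0.65, 0.92], [-0.43, -0.06, -0.38, -0.13, 0.06]]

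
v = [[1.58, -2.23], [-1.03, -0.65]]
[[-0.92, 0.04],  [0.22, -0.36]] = v @ [[-0.33, 0.25], [0.18, 0.16]]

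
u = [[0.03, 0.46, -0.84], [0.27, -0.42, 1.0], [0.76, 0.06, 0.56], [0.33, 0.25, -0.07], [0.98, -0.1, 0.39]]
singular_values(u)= [1.78, 1.06, 0.22]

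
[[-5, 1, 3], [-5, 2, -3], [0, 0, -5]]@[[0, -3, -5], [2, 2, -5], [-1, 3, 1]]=[[-1, 26, 23], [7, 10, 12], [5, -15, -5]]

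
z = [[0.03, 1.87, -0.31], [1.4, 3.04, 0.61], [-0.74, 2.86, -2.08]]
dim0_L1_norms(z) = [2.17, 7.77, 3.0]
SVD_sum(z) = [[0.15,1.82,-0.47], [0.22,2.79,-0.72], [0.25,3.11,-0.80]] + [[0.03, 0.01, 0.04], [1.13, 0.26, 1.36], [-1.03, -0.24, -1.25]] + [[-0.15, 0.04, 0.12], [0.05, -0.01, -0.04], [0.05, -0.01, -0.04]]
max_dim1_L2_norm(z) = 3.61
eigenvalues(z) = [3.92, -0.23, -2.7]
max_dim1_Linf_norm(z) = 3.04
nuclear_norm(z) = 7.36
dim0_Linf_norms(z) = [1.4, 3.04, 2.08]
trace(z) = 0.99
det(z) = 2.42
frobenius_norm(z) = 5.31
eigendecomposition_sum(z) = [[0.51,1.47,0.12], [1.13,3.3,0.28], [0.48,1.39,0.12]] + [[-0.17, 0.06, 0.05], [0.05, -0.02, -0.01], [0.14, -0.05, -0.04]] + [[-0.30,  0.34,  -0.48], [0.22,  -0.24,  0.35], [-1.36,  1.52,  -2.16]]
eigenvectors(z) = [[-0.38, -0.76, 0.22], [-0.85, 0.21, -0.15], [-0.36, 0.62, 0.96]]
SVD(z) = [[-0.40, -0.02, -0.92],[-0.61, -0.74, 0.28],[-0.68, 0.68, 0.28]] @ diag([4.721399348753804, 2.425885586775433, 0.21134642050998823]) @ [[-0.08, -0.97, 0.25], [-0.63, -0.14, -0.76], [0.77, -0.22, -0.6]]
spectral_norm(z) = 4.72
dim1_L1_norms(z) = [2.21, 5.05, 5.68]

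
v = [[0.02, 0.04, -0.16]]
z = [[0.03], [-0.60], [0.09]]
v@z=[[-0.04]]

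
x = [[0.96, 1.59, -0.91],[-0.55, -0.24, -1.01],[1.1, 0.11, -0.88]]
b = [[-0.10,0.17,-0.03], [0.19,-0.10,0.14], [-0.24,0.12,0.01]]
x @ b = [[0.42,-0.11,0.18], [0.25,-0.19,-0.03], [0.12,0.07,-0.03]]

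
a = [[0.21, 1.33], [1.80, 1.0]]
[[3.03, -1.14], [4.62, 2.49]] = a @ [[1.43,2.04], [2.05,-1.18]]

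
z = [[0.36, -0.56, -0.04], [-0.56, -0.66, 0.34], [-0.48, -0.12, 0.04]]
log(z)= [[-0.50+0.87j, (0.38+0.88j), -0.57+0.59j],[-0.08+1.29j, 0.01+2.64j, (-0.46-0.33j)],[(-0.42+1.42j), 0.92-0.55j, -1.88+2.77j]]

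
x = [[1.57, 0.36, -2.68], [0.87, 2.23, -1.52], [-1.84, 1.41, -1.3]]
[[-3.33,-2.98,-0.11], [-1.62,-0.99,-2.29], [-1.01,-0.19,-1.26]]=x @ [[-0.17, -0.32, -0.06], [0.13, 0.34, -1.10], [1.16, 0.97, -0.14]]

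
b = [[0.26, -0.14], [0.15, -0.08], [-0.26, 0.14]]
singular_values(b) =[0.45, 0.0]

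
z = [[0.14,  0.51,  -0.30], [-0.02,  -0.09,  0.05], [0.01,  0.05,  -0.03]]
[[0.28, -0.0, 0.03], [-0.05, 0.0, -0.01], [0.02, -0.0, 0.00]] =z@[[0.59, 0.06, -0.01], [0.26, -0.02, 0.05], [-0.2, 0.01, -0.03]]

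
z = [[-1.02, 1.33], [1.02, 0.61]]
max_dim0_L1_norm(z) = 2.04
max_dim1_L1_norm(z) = 2.35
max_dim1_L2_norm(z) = 1.68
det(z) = -1.98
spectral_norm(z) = 1.69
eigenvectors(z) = [[-0.91, -0.51],  [0.41, -0.86]]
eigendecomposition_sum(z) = [[-1.28, 0.76], [0.58, -0.35]] + [[0.26,0.57], [0.44,0.96]]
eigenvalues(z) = [-1.63, 1.22]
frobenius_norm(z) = 2.05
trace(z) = -0.41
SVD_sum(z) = [[-1.15, 1.20], [0.18, -0.19]] + [[0.13, 0.13], [0.84, 0.8]]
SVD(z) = [[-0.99, 0.16], [0.16, 0.99]] @ diag([1.6869844628935782, 1.1729805718577215]) @ [[0.69,-0.72], [0.72,0.69]]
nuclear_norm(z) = 2.86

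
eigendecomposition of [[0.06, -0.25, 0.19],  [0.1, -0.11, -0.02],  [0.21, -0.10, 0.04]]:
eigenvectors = [[(-0.66+0j), -0.21+0.44j, -0.21-0.44j],[-0.16+0.00j, 0.49+0.37j, (0.49-0.37j)],[-0.73+0.00j, (0.62+0j), 0.62-0.00j]]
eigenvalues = [(0.21+0j), (-0.11+0.09j), (-0.11-0.09j)]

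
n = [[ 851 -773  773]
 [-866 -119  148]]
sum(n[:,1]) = -892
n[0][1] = -773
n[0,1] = -773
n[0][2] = 773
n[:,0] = [851, -866]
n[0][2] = 773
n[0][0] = 851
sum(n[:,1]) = -892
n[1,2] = 148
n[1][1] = -119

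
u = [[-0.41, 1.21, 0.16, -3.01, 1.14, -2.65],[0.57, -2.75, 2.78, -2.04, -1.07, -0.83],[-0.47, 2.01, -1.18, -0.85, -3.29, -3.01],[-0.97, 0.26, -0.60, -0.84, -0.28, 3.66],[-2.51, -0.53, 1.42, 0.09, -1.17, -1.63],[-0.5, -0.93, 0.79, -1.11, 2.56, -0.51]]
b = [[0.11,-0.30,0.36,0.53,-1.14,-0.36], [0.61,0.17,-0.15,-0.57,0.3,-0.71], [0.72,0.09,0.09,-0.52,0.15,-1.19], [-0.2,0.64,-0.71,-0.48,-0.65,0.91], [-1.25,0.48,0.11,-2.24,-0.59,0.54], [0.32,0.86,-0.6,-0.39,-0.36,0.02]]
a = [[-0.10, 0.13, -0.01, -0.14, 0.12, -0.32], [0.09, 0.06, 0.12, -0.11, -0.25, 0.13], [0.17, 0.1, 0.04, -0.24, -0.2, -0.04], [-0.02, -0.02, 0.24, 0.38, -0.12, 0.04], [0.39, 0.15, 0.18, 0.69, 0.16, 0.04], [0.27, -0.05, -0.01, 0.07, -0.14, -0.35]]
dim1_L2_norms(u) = [4.36, 4.65, 5.12, 3.94, 3.55, 3.13]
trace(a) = 0.19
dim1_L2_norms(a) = [0.4, 0.34, 0.37, 0.47, 0.84, 0.47]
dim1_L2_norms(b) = [1.39, 1.16, 1.5, 1.56, 2.73, 1.22]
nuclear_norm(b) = 8.03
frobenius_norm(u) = 10.24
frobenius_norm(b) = 4.11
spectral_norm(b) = 3.00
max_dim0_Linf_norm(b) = 2.24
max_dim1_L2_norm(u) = 5.12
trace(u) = -6.86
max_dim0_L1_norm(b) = 4.73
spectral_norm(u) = 6.43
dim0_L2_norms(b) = [1.61, 1.23, 1.02, 2.51, 1.52, 1.78]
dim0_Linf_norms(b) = [1.25, 0.86, 0.71, 2.24, 1.14, 1.19]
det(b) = -0.03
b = a @ u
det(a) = 0.00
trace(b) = -0.68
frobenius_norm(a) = 1.25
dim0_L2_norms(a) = [0.52, 0.24, 0.33, 0.85, 0.42, 0.5]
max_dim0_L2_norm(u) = 5.75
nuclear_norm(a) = 2.51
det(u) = -444.53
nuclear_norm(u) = 22.18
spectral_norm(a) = 0.95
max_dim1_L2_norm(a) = 0.84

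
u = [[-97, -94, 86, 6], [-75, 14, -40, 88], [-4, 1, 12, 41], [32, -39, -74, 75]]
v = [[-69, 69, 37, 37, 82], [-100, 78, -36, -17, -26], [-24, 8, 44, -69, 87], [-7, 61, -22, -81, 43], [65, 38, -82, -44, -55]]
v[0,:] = [-69, 69, 37, 37, 82]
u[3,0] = 32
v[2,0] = -24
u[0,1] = -94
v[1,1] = 78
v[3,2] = -22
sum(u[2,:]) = 50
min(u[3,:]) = -74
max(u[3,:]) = 75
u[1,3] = 88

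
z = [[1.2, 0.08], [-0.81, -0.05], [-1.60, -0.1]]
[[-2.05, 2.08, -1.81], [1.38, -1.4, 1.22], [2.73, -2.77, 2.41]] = z @ [[-1.69,1.74,-1.50], [-0.23,-0.15,-0.14]]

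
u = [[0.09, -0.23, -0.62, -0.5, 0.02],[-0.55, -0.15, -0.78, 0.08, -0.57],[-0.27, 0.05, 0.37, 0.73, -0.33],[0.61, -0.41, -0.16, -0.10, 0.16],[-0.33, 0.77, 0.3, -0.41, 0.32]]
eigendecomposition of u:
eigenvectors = [[(-0.19-0.34j), -0.19+0.34j, 0.51+0.10j, (0.51-0.1j), (0.31+0j)], [(-0.31+0.14j), -0.31-0.14j, (0.63+0j), 0.63-0.00j, 0.13+0.00j], [-0.02+0.48j, (-0.02-0.48j), (-0.32-0.04j), -0.32+0.04j, (0.3+0j)], [(-0.32-0.26j), -0.32+0.26j, 0.19-0.19j, (0.19+0.19j), (-0.41+0j)], [0.58+0.00j, 0.58-0.00j, (-0.25-0.32j), -0.25+0.32j, (-0.8+0j)]]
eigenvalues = [(0.22+0.82j), (0.22-0.82j), (0.04+0.22j), (0.04-0.22j), 0j]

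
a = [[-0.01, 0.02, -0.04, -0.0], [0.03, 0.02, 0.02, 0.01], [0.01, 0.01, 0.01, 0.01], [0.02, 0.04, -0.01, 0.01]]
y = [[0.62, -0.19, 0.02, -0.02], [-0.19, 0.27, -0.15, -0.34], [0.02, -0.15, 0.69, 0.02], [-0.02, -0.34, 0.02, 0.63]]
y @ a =[[-0.01, 0.01, -0.03, -0.00], [0.00, -0.01, 0.01, -0.0], [0.00, 0.01, 0.00, 0.01], [0.0, 0.02, -0.01, 0.00]]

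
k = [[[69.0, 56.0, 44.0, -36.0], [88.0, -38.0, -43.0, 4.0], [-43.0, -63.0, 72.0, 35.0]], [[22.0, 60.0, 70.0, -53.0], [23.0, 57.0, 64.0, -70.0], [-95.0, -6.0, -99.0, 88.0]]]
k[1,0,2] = 70.0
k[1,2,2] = -99.0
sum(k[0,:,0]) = 114.0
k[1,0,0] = 22.0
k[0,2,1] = -63.0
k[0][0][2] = 44.0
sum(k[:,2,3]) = 123.0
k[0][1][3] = 4.0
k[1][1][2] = 64.0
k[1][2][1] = -6.0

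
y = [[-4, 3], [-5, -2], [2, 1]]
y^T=[[-4, -5, 2], [3, -2, 1]]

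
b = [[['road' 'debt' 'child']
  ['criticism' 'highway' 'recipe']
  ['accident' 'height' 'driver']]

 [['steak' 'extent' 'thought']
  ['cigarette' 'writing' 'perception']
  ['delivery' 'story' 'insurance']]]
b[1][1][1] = 'writing'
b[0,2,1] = 'height'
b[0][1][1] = 'highway'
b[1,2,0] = 'delivery'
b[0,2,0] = 'accident'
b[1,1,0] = 'cigarette'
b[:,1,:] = [['criticism', 'highway', 'recipe'], ['cigarette', 'writing', 'perception']]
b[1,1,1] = 'writing'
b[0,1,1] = 'highway'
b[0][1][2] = 'recipe'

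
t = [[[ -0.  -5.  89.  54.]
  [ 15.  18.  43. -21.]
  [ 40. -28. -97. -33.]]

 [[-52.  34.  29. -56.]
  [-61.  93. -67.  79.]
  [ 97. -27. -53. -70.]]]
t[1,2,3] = -70.0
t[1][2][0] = 97.0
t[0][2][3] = -33.0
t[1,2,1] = -27.0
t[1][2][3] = -70.0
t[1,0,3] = -56.0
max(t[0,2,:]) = 40.0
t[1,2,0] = 97.0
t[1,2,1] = -27.0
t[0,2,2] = -97.0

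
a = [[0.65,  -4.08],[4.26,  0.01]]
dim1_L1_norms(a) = [4.73, 4.27]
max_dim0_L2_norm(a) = 4.31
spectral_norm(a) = 4.52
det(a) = 17.39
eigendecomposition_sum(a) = [[0.32+2.07j, -2.04+0.16j], [2.13-0.17j, 0.01+2.09j]] + [[0.32-2.07j, (-2.04-0.16j)], [(2.13+0.17j), 0.01-2.09j]]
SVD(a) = [[-0.63, -0.77], [-0.77, 0.63]] @ diag([4.515452576883545, 3.8506217713397595]) @ [[-0.82, 0.57], [0.57, 0.82]]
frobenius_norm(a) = 5.93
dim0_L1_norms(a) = [4.91, 4.09]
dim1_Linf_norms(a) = [4.08, 4.26]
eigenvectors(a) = [[(0.05+0.7j), 0.05-0.70j], [(0.71+0j), (0.71-0j)]]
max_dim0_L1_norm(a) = 4.91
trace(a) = 0.66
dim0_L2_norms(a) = [4.31, 4.08]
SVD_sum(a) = [[2.35, -1.64], [2.86, -2.0]] + [[-1.7, -2.44],[1.40, 2.01]]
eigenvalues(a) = [(0.33+4.16j), (0.33-4.16j)]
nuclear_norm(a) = 8.37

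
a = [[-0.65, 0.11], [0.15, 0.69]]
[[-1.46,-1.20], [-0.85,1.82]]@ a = [[0.77,-0.99],  [0.83,1.16]]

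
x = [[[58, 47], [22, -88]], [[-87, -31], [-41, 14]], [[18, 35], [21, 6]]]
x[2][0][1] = 35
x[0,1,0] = 22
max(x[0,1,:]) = 22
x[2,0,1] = 35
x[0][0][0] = 58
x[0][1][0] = 22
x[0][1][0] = 22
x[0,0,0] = 58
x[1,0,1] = -31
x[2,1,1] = 6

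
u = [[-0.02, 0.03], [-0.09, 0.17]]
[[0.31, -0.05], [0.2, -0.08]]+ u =[[0.29, -0.02], [0.11, 0.09]]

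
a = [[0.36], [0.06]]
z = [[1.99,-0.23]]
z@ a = [[0.70]]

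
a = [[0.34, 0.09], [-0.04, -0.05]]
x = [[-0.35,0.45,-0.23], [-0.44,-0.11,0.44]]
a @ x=[[-0.16, 0.14, -0.04], [0.04, -0.01, -0.01]]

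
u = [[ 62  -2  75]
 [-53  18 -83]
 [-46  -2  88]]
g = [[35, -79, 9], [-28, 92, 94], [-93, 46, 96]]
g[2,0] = -93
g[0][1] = -79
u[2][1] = -2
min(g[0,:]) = -79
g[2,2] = 96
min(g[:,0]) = -93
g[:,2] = [9, 94, 96]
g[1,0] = -28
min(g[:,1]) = -79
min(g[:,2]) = 9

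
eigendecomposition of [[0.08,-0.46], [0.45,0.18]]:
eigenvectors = [[(0.71+0j), (0.71-0j)], [-0.08-0.70j, -0.08+0.70j]]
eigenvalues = [(0.13+0.45j), (0.13-0.45j)]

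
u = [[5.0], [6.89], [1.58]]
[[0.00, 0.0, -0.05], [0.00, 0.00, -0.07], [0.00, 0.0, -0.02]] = u @[[0.0, -0.0, -0.01]]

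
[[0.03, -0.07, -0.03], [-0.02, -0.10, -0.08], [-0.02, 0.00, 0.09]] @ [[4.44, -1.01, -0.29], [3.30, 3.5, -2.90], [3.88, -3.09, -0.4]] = [[-0.21, -0.18, 0.21],[-0.73, -0.08, 0.33],[0.26, -0.26, -0.03]]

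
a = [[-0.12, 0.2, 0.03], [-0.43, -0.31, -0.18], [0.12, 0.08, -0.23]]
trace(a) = -0.66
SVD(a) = [[0.06,0.39,0.92], [-0.99,-0.11,0.11], [0.14,-0.91,0.38]] @ diag([0.5650192504157648, 0.2681329543221625, 0.22640222054139886]) @ [[0.77,0.58,0.26], [-0.41,0.14,0.90], [-0.49,0.8,-0.35]]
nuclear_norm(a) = 1.06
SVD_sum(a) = [[0.02, 0.02, 0.01], [-0.43, -0.33, -0.15], [0.06, 0.05, 0.02]] + [[-0.04, 0.02, 0.09],  [0.01, -0.00, -0.03],  [0.10, -0.04, -0.22]] + [[-0.1, 0.17, -0.07], [-0.01, 0.02, -0.01], [-0.04, 0.07, -0.03]]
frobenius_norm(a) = 0.67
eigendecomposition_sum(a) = [[(-0.04+0.16j), (0.09+0.07j), (-0.03+0.06j)], [(-0.22-0.13j), -0.15+0.11j, (-0.07-0.08j)], [(0.02+0.08j), (0.06+0.01j), -0.00+0.03j]] + [[(-0.04-0.16j), 0.09-0.07j, (-0.03-0.06j)],  [-0.22+0.13j, -0.15-0.11j, -0.07+0.08j],  [(0.02-0.08j), (0.06-0.01j), (-0-0.03j)]] + [[-0.04-0.00j, 0.01-0.00j, 0.10-0.00j], [0.01+0.00j, (-0.01+0j), -0.04+0.00j], [(0.08+0j), (-0.03+0j), (-0.23+0j)]]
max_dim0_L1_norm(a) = 0.67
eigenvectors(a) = [[(0.14+0.49j), (0.14-0.49j), (-0.39+0j)], [-0.82+0.00j, -0.82-0.00j, (0.16+0j)], [0.18+0.18j, (0.18-0.18j), (0.91+0j)]]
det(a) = -0.03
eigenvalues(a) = [(-0.2+0.3j), (-0.2-0.3j), (-0.27+0j)]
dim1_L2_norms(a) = [0.24, 0.56, 0.27]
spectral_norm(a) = 0.57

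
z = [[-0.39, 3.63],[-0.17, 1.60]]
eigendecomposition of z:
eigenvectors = [[-0.99,-0.91], [-0.11,-0.40]]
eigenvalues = [-0.01, 1.22]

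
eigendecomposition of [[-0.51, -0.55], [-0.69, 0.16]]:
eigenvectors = [[-0.83,0.47], [-0.55,-0.88]]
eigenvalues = [-0.88, 0.53]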